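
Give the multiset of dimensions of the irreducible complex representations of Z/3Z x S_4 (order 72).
Dimensions: 1, 1, 1, 1, 1, 1, 2, 2, 2, 3, 3, 3, 3, 3, 3

Solution. There are 15 irreducibles (= number of conjugacy classes). Their dimensions d_i satisfy sum d_i^2 = |G| = 72: 1 + 1 + 1 + 1 + 1 + 1 + 4 + 4 + 4 + 9 + 9 + 9 + 9 + 9 + 9 = 72. (For the product with Z/3Z: each of the 3 1-dim characters of Z/3Z tensors with each irrep of S_4, giving 3 copies of each S_4-dimension.)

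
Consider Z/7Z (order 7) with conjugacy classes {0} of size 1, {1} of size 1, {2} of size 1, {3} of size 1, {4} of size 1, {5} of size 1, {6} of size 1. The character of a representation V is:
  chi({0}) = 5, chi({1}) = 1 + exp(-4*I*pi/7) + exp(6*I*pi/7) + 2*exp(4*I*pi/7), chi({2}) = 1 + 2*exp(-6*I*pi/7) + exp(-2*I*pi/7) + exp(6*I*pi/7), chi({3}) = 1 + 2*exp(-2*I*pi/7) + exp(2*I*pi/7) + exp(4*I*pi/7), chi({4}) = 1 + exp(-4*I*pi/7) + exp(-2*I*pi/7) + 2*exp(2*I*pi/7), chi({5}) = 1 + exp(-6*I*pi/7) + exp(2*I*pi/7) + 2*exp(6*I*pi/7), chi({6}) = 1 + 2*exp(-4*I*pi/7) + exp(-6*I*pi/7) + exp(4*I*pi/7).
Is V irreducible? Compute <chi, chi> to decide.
Not irreducible (reducible): <chi, chi> = 7 > 1.

Proof sketch: <chi, chi> = (1/|G|) sum_C |C| * |chi(C)|^2 = (1/7)[1*|5|^2 + 1*|1 + exp(-4*I*pi/7) + exp(6*I*pi/7) + 2*exp(4*I*pi/7)|^2 + 1*|1 + 2*exp(-6*I*pi/7) + exp(-2*I*pi/7) + exp(6*I*pi/7)|^2 + 1*|1 + 2*exp(-2*I*pi/7) + exp(2*I*pi/7) + exp(4*I*pi/7)|^2 + 1*|1 + exp(-4*I*pi/7) + exp(-2*I*pi/7) + 2*exp(2*I*pi/7)|^2 + 1*|1 + exp(-6*I*pi/7) + exp(2*I*pi/7) + 2*exp(6*I*pi/7)|^2 + 1*|1 + 2*exp(-4*I*pi/7) + exp(-6*I*pi/7) + exp(4*I*pi/7)|^2]
  = (1/7)[(25) + (7 + 4*exp(-4*I*pi/7) + 2*exp(-2*I*pi/7) + 3*exp(-6*I*pi/7) + 3*exp(6*I*pi/7) + 2*exp(2*I*pi/7) + 4*exp(4*I*pi/7)) + (7 + 3*exp(-2*I*pi/7) + 2*exp(-4*I*pi/7) + 4*exp(-6*I*pi/7) + 4*exp(6*I*pi/7) + 2*exp(4*I*pi/7) + 3*exp(2*I*pi/7)) + (7 + 4*exp(-2*I*pi/7) + 3*exp(-4*I*pi/7) + 2*exp(-6*I*pi/7) + 2*exp(6*I*pi/7) + 3*exp(4*I*pi/7) + 4*exp(2*I*pi/7)) + (7 + 4*exp(-2*I*pi/7) + 3*exp(-4*I*pi/7) + 2*exp(-6*I*pi/7) + 2*exp(6*I*pi/7) + 3*exp(4*I*pi/7) + 4*exp(2*I*pi/7)) + (7 + 3*exp(-2*I*pi/7) + 2*exp(-4*I*pi/7) + 4*exp(-6*I*pi/7) + 4*exp(6*I*pi/7) + 2*exp(4*I*pi/7) + 3*exp(2*I*pi/7)) + (7 + 4*exp(-4*I*pi/7) + 2*exp(-2*I*pi/7) + 3*exp(-6*I*pi/7) + 3*exp(6*I*pi/7) + 2*exp(2*I*pi/7) + 4*exp(4*I*pi/7))] = 49/7 = 7.
(Exp terms are combined using exp(i*s)*conj(exp(i*t)) = exp(i*(s-t)), and sums of them are collapsed using the identity that for every m > 1 the m distinct m-th roots of unity sum to 0, e.g. 1 + exp(2*I*pi/3) + exp(-2*I*pi/3) = 0.)
A character is irreducible iff <chi, chi> = 1, so this representation is reducible.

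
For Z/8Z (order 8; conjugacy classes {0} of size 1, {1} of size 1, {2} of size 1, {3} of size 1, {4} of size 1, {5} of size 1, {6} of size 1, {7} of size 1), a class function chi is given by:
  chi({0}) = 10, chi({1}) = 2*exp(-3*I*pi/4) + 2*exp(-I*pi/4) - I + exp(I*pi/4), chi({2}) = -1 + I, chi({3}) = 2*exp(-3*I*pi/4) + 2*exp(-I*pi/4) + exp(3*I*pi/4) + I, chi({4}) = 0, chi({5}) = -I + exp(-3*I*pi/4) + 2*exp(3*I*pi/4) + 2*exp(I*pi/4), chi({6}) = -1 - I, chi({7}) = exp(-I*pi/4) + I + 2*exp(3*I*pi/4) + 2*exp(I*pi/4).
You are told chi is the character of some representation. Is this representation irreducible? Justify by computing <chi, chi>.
Not irreducible (reducible): <chi, chi> = 16 > 1.

Solution. <chi, chi> = (1/|G|) sum_C |C| * |chi(C)|^2 = (1/8)[1*|10|^2 + 1*|2*exp(-3*I*pi/4) + 2*exp(-I*pi/4) - I + exp(I*pi/4)|^2 + 1*|-1 + I|^2 + 1*|2*exp(-3*I*pi/4) + 2*exp(-I*pi/4) + exp(3*I*pi/4) + I|^2 + 1*|0|^2 + 1*|-I + exp(-3*I*pi/4) + 2*exp(3*I*pi/4) + 2*exp(I*pi/4)|^2 + 1*|-1 - I|^2 + 1*|exp(-I*pi/4) + I + 2*exp(3*I*pi/4) + 2*exp(I*pi/4)|^2]
  = (1/8)[(100) + (6 + 2*exp(-I*pi/4) - exp(3*I*pi/4) + exp(I*pi/4) - 2*exp(-3*I*pi/4)) + (2) + (6 - 2*exp(I*pi/4) + exp(-3*I*pi/4) - exp(-I*pi/4) + 2*exp(3*I*pi/4)) + (0) + (6 - 2*exp(I*pi/4) + exp(-3*I*pi/4) - exp(-I*pi/4) + 2*exp(3*I*pi/4)) + (2) + (6 + 2*exp(-I*pi/4) - exp(3*I*pi/4) + exp(I*pi/4) - 2*exp(-3*I*pi/4))] = 128/8 = 16.
(Exp terms are combined using exp(i*s)*conj(exp(i*t)) = exp(i*(s-t)), and sums of them are collapsed using the identity that for every m > 1 the m distinct m-th roots of unity sum to 0, e.g. 1 + exp(2*I*pi/3) + exp(-2*I*pi/3) = 0.)
A character is irreducible iff <chi, chi> = 1, so this representation is reducible.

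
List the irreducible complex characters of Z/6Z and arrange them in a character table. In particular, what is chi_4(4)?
Character table of Z/6Z (irreps indexed chi_0,...,chi_5 with chi_k(m) = zeta_6^(k*m), zeta_6 = exp(2*pi*i/6)):
  irrep \ class  {0} (size 1)  {1} (size 1)    {2} (size 1)    {3} (size 1)  {4} (size 1)    {5} (size 1)  
  chi_0          1             1               1               1             1               1             
  chi_1          1             exp(I*pi/3)     exp(2*I*pi/3)   -1            exp(-2*I*pi/3)  exp(-I*pi/3)  
  chi_2          1             exp(2*I*pi/3)   exp(-2*I*pi/3)  1             exp(2*I*pi/3)   exp(-2*I*pi/3)
  chi_3          1             -1              1               -1            1               -1            
  chi_4          1             exp(-2*I*pi/3)  exp(2*I*pi/3)   1             exp(-2*I*pi/3)  exp(2*I*pi/3) 
  chi_5          1             exp(-I*pi/3)    exp(-2*I*pi/3)  -1            exp(2*I*pi/3)   exp(I*pi/3)   

Spot check: chi_4(4) = zeta_6^(4*4) = zeta_6^16 = exp(-2*I*pi/3).

Details: Z/6Z is abelian, so all 6 irreducible complex representations are 1-dimensional. They are given by chi_k(m) = zeta_6^(k*m) for k = 0,...,5. Row orthogonality: sum_m chi_k(m) conj(chi_l(m)) = 6 * [k = l].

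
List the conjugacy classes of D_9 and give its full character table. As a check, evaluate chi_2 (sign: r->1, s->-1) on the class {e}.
Conjugacy classes: {e} of size 1, {r^1, r^8} of size 2, {r^2, r^7} of size 2, {r^3, r^6} of size 2, {r^4, r^5} of size 2, {s, sr, ..., sr^8} of size 9.
Character table:
  irrep \ class              {e} (size 1)  {r^1, r^8} (size 2)  {r^2, r^7} (size 2)  {r^3, r^6} (size 2)  {r^4, r^5} (size 2)  {s, sr, ..., sr^8} (size 9)
  chi_1 (triv)               1             1                    1                    1                    1                    1                          
  chi_2 (sign: r->1, s->-1)  1             1                    1                    1                    1                    -1                         
  chi_3 (2d, j=1)            2             2*cos(2*pi/9)        2*cos(4*pi/9)        -1                   -2*cos(pi/9)         0                          
  chi_4 (2d, j=2)            2             2*cos(4*pi/9)        -2*cos(pi/9)         -1                   2*cos(2*pi/9)        0                          
  chi_5 (2d, j=3)            2             -1                   -1                   2                    -1                   0                          
  chi_6 (2d, j=4)            2             -2*cos(pi/9)         2*cos(2*pi/9)        -1                   2*cos(4*pi/9)        0                          

Spot check: chi_2 (sign: r->1, s->-1) on {e} = 1.

Derivation: D_9 has order 2*9 = 18 with 6 conjugacy classes, hence 6 irreducibles. Sum of squared dims 1 + 1 + 4 + 4 + 4 + 4 = 18 = |G|. Linear characters come from the abelianisation; the 2-dimensional irreps have character r^k -> 2*cos(2*pi*j*k/9), reflections -> 0.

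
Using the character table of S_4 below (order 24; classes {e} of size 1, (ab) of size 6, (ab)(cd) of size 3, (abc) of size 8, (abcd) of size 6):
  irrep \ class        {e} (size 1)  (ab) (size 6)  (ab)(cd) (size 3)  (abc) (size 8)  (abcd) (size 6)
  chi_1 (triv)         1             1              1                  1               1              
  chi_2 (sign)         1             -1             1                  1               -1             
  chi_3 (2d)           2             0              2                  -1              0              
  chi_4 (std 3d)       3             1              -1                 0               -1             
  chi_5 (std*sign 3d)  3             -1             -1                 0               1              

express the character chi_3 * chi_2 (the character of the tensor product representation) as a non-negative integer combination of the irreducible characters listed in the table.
chi_3 tensor chi_2 = chi_3 (all other irreducibles have multiplicity 0).

Reasoning: The character of a tensor product is the pointwise product (chi_3 * chi_2)(C) = chi_3(C) * chi_2(C):
  {e}: (2)*(1), (ab): (0)*(-1), (ab)(cd): (2)*(1), (abc): (-1)*(1), (abcd): (0)*(-1)
so (chi_3 * chi_2) takes values
  {e} -> 2, (ab) -> 0, (ab)(cd) -> 2, (abc) -> -1, (abcd) -> 0.
Now take the inner product of this character with each irreducible chi from the table, <chi_3*chi_2, chi> = (1/24) sum_C |C| (chi_3*chi_2)(C) conj(chi(C)):
  <chi_3*chi_2, chi_1> = (1/24)[1*(2)*conj(1) + 6*(0)*conj(1) + 3*(2)*conj(1) + 8*(-1)*conj(1) + 6*(0)*conj(1)]
      = (1/24)[(2) + (0) + (6) + (-8) + (0)] = 0/24 = 0
  <chi_3*chi_2, chi_2> = (1/24)[1*(2)*conj(1) + 6*(0)*conj(-1) + 3*(2)*conj(1) + 8*(-1)*conj(1) + 6*(0)*conj(-1)]
      = (1/24)[(2) + (0) + (6) + (-8) + (0)] = 0/24 = 0
  <chi_3*chi_2, chi_3> = (1/24)[1*(2)*conj(2) + 6*(0)*conj(0) + 3*(2)*conj(2) + 8*(-1)*conj(-1) + 6*(0)*conj(0)]
      = (1/24)[(4) + (0) + (12) + (8) + (0)] = 24/24 = 1
  <chi_3*chi_2, chi_4> = (1/24)[1*(2)*conj(3) + 6*(0)*conj(1) + 3*(2)*conj(-1) + 8*(-1)*conj(0) + 6*(0)*conj(-1)]
      = (1/24)[(6) + (0) + (-6) + (0) + (0)] = 0/24 = 0
  <chi_3*chi_2, chi_5> = (1/24)[1*(2)*conj(3) + 6*(0)*conj(-1) + 3*(2)*conj(-1) + 8*(-1)*conj(0) + 6*(0)*conj(1)]
      = (1/24)[(6) + (0) + (-6) + (0) + (0)] = 0/24 = 0
Hence the multiplicities are chi_3: 1. Dimension check: dim(chi_3)*dim(chi_2) = 2*1 = 2 and sum (mult * dim) = 1*2 = 2.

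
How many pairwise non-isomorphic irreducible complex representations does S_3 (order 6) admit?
3

Derivation: The number of irreducible complex representations of a finite group equals its number of conjugacy classes. Conjugacy classes in S_3 correspond to cycle types, i.e. partitions of 3; there are p(3) = 3 of them, so S_3 (order 6) has exactly 3 irreducible complex representations.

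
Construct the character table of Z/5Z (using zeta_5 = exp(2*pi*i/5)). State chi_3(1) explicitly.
Character table of Z/5Z (irreps indexed chi_0,...,chi_4 with chi_k(m) = zeta_5^(k*m), zeta_5 = exp(2*pi*i/5)):
  irrep \ class  {0} (size 1)  {1} (size 1)    {2} (size 1)    {3} (size 1)    {4} (size 1)  
  chi_0          1             1               1               1               1             
  chi_1          1             exp(2*I*pi/5)   exp(4*I*pi/5)   exp(-4*I*pi/5)  exp(-2*I*pi/5)
  chi_2          1             exp(4*I*pi/5)   exp(-2*I*pi/5)  exp(2*I*pi/5)   exp(-4*I*pi/5)
  chi_3          1             exp(-4*I*pi/5)  exp(2*I*pi/5)   exp(-2*I*pi/5)  exp(4*I*pi/5) 
  chi_4          1             exp(-2*I*pi/5)  exp(-4*I*pi/5)  exp(4*I*pi/5)   exp(2*I*pi/5) 

Spot check: chi_3(1) = zeta_5^(3*1) = zeta_5^3 = exp(-4*I*pi/5).

Argument: Z/5Z is abelian, so all 5 irreducible complex representations are 1-dimensional. They are given by chi_k(m) = zeta_5^(k*m) for k = 0,...,4. Row orthogonality: sum_m chi_k(m) conj(chi_l(m)) = 5 * [k = l].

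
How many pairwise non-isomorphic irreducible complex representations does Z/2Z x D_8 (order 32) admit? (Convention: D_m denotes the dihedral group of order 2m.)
14

Working: The number of irreducible complex representations of a finite group equals its number of conjugacy classes. For a direct product, #classes(G x H) = #classes(G) * #classes(H). Z/2Z has 2 classes (abelian), D_8 has 7 classes, so 2 * 7 = 14, so Z/2Z x D_8 (order 32) has exactly 14 irreducible complex representations.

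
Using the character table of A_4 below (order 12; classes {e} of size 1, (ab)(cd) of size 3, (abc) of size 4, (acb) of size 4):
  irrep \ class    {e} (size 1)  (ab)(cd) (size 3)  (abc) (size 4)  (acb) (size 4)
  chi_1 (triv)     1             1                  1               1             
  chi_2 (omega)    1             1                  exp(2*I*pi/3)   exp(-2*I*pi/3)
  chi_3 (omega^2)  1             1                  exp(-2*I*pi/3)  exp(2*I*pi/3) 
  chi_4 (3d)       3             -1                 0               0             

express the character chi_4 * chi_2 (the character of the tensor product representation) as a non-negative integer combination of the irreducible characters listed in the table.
chi_4 tensor chi_2 = chi_4 (all other irreducibles have multiplicity 0).

Justification: The character of a tensor product is the pointwise product (chi_4 * chi_2)(C) = chi_4(C) * chi_2(C):
  {e}: (3)*(1), (ab)(cd): (-1)*(1), (abc): (0)*(exp(2*I*pi/3)), (acb): (0)*(exp(-2*I*pi/3))
so (chi_4 * chi_2) takes values
  {e} -> 3, (ab)(cd) -> -1, (abc) -> 0, (acb) -> 0.
Now take the inner product of this character with each irreducible chi from the table, <chi_4*chi_2, chi> = (1/12) sum_C |C| (chi_4*chi_2)(C) conj(chi(C)):
  <chi_4*chi_2, chi_1> = (1/12)[1*(3)*conj(1) + 3*(-1)*conj(1) + 4*(0)*conj(1) + 4*(0)*conj(1)]
      = (1/12)[(3) + (-3) + (0) + (0)] = 0/12 = 0
  <chi_4*chi_2, chi_2> = (1/12)[1*(3)*conj(1) + 3*(-1)*conj(1) + 4*(0)*conj(exp(2*I*pi/3)) + 4*(0)*conj(exp(-2*I*pi/3))]
      = (1/12)[(3) + (-3) + (0) + (0)] = 0/12 = 0
  <chi_4*chi_2, chi_3> = (1/12)[1*(3)*conj(1) + 3*(-1)*conj(1) + 4*(0)*conj(exp(-2*I*pi/3)) + 4*(0)*conj(exp(2*I*pi/3))]
      = (1/12)[(3) + (-3) + (0) + (0)] = 0/12 = 0
  <chi_4*chi_2, chi_4> = (1/12)[1*(3)*conj(3) + 3*(-1)*conj(-1) + 4*(0)*conj(0) + 4*(0)*conj(0)]
      = (1/12)[(9) + (3) + (0) + (0)] = 12/12 = 1
(Exp terms are combined using exp(i*s)*conj(exp(i*t)) = exp(i*(s-t)), and sums of them are collapsed using the identity that for every m > 1 the m distinct m-th roots of unity sum to 0, e.g. 1 + exp(2*I*pi/3) + exp(-2*I*pi/3) = 0.)
Hence the multiplicities are chi_4: 1. Dimension check: dim(chi_4)*dim(chi_2) = 3*1 = 3 and sum (mult * dim) = 1*3 = 3.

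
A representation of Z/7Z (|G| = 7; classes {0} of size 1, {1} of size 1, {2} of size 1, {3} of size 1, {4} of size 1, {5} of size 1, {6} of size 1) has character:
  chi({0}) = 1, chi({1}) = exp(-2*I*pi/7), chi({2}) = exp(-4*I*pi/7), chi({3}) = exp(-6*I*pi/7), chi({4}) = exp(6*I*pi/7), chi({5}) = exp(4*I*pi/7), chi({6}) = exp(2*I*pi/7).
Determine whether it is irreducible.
Irreducible: <chi, chi> = 1.

Argument: <chi, chi> = (1/|G|) sum_C |C| * |chi(C)|^2 = (1/7)[1*|1|^2 + 1*|exp(-2*I*pi/7)|^2 + 1*|exp(-4*I*pi/7)|^2 + 1*|exp(-6*I*pi/7)|^2 + 1*|exp(6*I*pi/7)|^2 + 1*|exp(4*I*pi/7)|^2 + 1*|exp(2*I*pi/7)|^2]
  = (1/7)[(1) + (1) + (1) + (1) + (1) + (1) + (1)] = 7/7 = 1.
(Exp terms are combined using exp(i*s)*conj(exp(i*t)) = exp(i*(s-t)), and sums of them are collapsed using the identity that for every m > 1 the m distinct m-th roots of unity sum to 0, e.g. 1 + exp(2*I*pi/3) + exp(-2*I*pi/3) = 0.)
A character is irreducible iff <chi, chi> = 1, so this representation is irreducible.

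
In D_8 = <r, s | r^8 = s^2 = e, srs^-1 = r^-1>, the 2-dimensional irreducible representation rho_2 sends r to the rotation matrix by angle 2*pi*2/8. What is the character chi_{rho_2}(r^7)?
chi_{rho_2}(r^7) = 2*cos(2*pi*2*7/8) = 0

Proof sketch: rho_2(r^7) is rotation by angle 2*pi*2*7/8, whose trace is 2*cos(2*pi*2*7/8) = 0.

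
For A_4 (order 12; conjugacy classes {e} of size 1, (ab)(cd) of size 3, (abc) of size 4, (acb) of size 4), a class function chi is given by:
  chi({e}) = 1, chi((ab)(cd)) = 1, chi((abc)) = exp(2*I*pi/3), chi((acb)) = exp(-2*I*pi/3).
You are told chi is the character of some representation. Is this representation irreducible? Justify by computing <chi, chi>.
Irreducible: <chi, chi> = 1.

Justification: <chi, chi> = (1/|G|) sum_C |C| * |chi(C)|^2 = (1/12)[1*|1|^2 + 3*|1|^2 + 4*|exp(2*I*pi/3)|^2 + 4*|exp(-2*I*pi/3)|^2]
  = (1/12)[(1) + (3) + (4) + (4)] = 12/12 = 1.
(Exp terms are combined using exp(i*s)*conj(exp(i*t)) = exp(i*(s-t)), and sums of them are collapsed using the identity that for every m > 1 the m distinct m-th roots of unity sum to 0, e.g. 1 + exp(2*I*pi/3) + exp(-2*I*pi/3) = 0.)
A character is irreducible iff <chi, chi> = 1, so this representation is irreducible.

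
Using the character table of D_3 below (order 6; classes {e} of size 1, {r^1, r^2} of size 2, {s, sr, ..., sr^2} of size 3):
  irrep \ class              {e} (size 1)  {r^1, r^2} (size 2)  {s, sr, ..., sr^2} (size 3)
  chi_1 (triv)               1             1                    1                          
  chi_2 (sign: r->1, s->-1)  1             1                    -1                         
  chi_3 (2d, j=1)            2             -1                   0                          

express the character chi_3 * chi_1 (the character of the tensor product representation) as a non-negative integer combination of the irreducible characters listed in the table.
chi_3 tensor chi_1 = chi_3 (all other irreducibles have multiplicity 0).

Derivation: The character of a tensor product is the pointwise product (chi_3 * chi_1)(C) = chi_3(C) * chi_1(C):
  {e}: (2)*(1), {r^1, r^2}: (-1)*(1), {s, sr, ..., sr^2}: (0)*(1)
so (chi_3 * chi_1) takes values
  {e} -> 2, {r^1, r^2} -> -1, {s, sr, ..., sr^2} -> 0.
Now take the inner product of this character with each irreducible chi from the table, <chi_3*chi_1, chi> = (1/6) sum_C |C| (chi_3*chi_1)(C) conj(chi(C)):
  <chi_3*chi_1, chi_1> = (1/6)[1*(2)*conj(1) + 2*(-1)*conj(1) + 3*(0)*conj(1)]
      = (1/6)[(2) + (-2) + (0)] = 0/6 = 0
  <chi_3*chi_1, chi_2> = (1/6)[1*(2)*conj(1) + 2*(-1)*conj(1) + 3*(0)*conj(-1)]
      = (1/6)[(2) + (-2) + (0)] = 0/6 = 0
  <chi_3*chi_1, chi_3> = (1/6)[1*(2)*conj(2) + 2*(-1)*conj(-1) + 3*(0)*conj(0)]
      = (1/6)[(4) + (2) + (0)] = 6/6 = 1
Hence the multiplicities are chi_3: 1. Dimension check: dim(chi_3)*dim(chi_1) = 2*1 = 2 and sum (mult * dim) = 1*2 = 2.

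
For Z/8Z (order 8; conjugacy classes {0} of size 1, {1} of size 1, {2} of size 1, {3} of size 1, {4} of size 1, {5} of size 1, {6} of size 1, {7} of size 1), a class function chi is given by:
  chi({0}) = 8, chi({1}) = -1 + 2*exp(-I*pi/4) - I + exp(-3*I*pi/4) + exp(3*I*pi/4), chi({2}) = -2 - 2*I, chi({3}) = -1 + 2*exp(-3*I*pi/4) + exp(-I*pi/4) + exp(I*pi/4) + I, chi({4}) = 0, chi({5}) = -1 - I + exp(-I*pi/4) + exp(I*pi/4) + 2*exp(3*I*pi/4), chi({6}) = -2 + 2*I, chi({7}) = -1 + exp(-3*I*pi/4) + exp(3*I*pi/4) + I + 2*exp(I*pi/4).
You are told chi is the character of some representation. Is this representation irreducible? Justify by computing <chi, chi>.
Not irreducible (reducible): <chi, chi> = 12 > 1.

Argument: <chi, chi> = (1/|G|) sum_C |C| * |chi(C)|^2 = (1/8)[1*|8|^2 + 1*|-1 + 2*exp(-I*pi/4) - I + exp(-3*I*pi/4) + exp(3*I*pi/4)|^2 + 1*|-2 - 2*I|^2 + 1*|-1 + 2*exp(-3*I*pi/4) + exp(-I*pi/4) + exp(I*pi/4) + I|^2 + 1*|0|^2 + 1*|-1 - I + exp(-I*pi/4) + exp(I*pi/4) + 2*exp(3*I*pi/4)|^2 + 1*|-2 + 2*I|^2 + 1*|-1 + exp(-3*I*pi/4) + exp(3*I*pi/4) + I + 2*exp(I*pi/4)|^2]
  = (1/8)[(64) + (4 - 4*exp(3*I*pi/4) - 2*exp(-I*pi/4) - 2*exp(-3*I*pi/4)) + (8) + (4 - 2*exp(I*pi/4) - 2*exp(3*I*pi/4) - 4*exp(-I*pi/4)) + (0) + (4 - 2*exp(I*pi/4) - 2*exp(3*I*pi/4) - 4*exp(-I*pi/4)) + (8) + (4 - 4*exp(3*I*pi/4) - 2*exp(-I*pi/4) - 2*exp(-3*I*pi/4))] = 96/8 = 12.
(Exp terms are combined using exp(i*s)*conj(exp(i*t)) = exp(i*(s-t)), and sums of them are collapsed using the identity that for every m > 1 the m distinct m-th roots of unity sum to 0, e.g. 1 + exp(2*I*pi/3) + exp(-2*I*pi/3) = 0.)
A character is irreducible iff <chi, chi> = 1, so this representation is reducible.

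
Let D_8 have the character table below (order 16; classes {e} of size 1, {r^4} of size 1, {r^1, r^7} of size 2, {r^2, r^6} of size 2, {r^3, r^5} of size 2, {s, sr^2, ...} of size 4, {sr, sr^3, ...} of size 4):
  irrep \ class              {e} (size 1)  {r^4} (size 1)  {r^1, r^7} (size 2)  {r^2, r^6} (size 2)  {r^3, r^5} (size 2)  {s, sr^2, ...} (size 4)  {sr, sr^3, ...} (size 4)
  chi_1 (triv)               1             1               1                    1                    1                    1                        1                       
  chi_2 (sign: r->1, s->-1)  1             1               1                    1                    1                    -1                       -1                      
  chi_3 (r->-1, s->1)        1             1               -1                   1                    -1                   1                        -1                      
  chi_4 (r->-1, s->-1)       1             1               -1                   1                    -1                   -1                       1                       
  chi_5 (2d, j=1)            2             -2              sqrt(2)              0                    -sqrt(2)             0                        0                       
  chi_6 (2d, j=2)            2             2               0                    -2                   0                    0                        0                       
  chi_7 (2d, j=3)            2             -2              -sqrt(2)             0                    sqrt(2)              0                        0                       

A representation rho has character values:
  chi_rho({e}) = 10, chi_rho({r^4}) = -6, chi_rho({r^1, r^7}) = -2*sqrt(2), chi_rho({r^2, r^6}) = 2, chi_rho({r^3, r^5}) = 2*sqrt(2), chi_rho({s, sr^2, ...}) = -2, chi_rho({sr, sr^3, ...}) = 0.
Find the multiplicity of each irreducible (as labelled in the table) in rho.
Multiplicities: chi_1: 0, chi_2: 1, chi_3: 0, chi_4: 1, chi_5: 1, chi_6: 0, chi_7: 3.

Solution. Use <chi_rho, chi> = (1/|G|) sum_C |C| * chi_rho(C) * conj(chi(C)) with |G| = 16 for each irreducible chi in the table:
  <chi_rho, chi_1> = (1/16)[1*(10)*conj(1) + 1*(-6)*conj(1) + 2*(-2*sqrt(2))*conj(1) + 2*(2)*conj(1) + 2*(2*sqrt(2))*conj(1) + 4*(-2)*conj(1) + 4*(0)*conj(1)]
      = (1/16)[(10) + (-6) + (-4*sqrt(2)) + (4) + (4*sqrt(2)) + (-8) + (0)] = 0/16 = 0
  <chi_rho, chi_2> = (1/16)[1*(10)*conj(1) + 1*(-6)*conj(1) + 2*(-2*sqrt(2))*conj(1) + 2*(2)*conj(1) + 2*(2*sqrt(2))*conj(1) + 4*(-2)*conj(-1) + 4*(0)*conj(-1)]
      = (1/16)[(10) + (-6) + (-4*sqrt(2)) + (4) + (4*sqrt(2)) + (8) + (0)] = 16/16 = 1
  <chi_rho, chi_3> = (1/16)[1*(10)*conj(1) + 1*(-6)*conj(1) + 2*(-2*sqrt(2))*conj(-1) + 2*(2)*conj(1) + 2*(2*sqrt(2))*conj(-1) + 4*(-2)*conj(1) + 4*(0)*conj(-1)]
      = (1/16)[(10) + (-6) + (4*sqrt(2)) + (4) + (-4*sqrt(2)) + (-8) + (0)] = 0/16 = 0
  <chi_rho, chi_4> = (1/16)[1*(10)*conj(1) + 1*(-6)*conj(1) + 2*(-2*sqrt(2))*conj(-1) + 2*(2)*conj(1) + 2*(2*sqrt(2))*conj(-1) + 4*(-2)*conj(-1) + 4*(0)*conj(1)]
      = (1/16)[(10) + (-6) + (4*sqrt(2)) + (4) + (-4*sqrt(2)) + (8) + (0)] = 16/16 = 1
  <chi_rho, chi_5> = (1/16)[1*(10)*conj(2) + 1*(-6)*conj(-2) + 2*(-2*sqrt(2))*conj(sqrt(2)) + 2*(2)*conj(0) + 2*(2*sqrt(2))*conj(-sqrt(2)) + 4*(-2)*conj(0) + 4*(0)*conj(0)]
      = (1/16)[(20) + (12) + (-8) + (0) + (-8) + (0) + (0)] = 16/16 = 1
  <chi_rho, chi_6> = (1/16)[1*(10)*conj(2) + 1*(-6)*conj(2) + 2*(-2*sqrt(2))*conj(0) + 2*(2)*conj(-2) + 2*(2*sqrt(2))*conj(0) + 4*(-2)*conj(0) + 4*(0)*conj(0)]
      = (1/16)[(20) + (-12) + (0) + (-8) + (0) + (0) + (0)] = 0/16 = 0
  <chi_rho, chi_7> = (1/16)[1*(10)*conj(2) + 1*(-6)*conj(-2) + 2*(-2*sqrt(2))*conj(-sqrt(2)) + 2*(2)*conj(0) + 2*(2*sqrt(2))*conj(sqrt(2)) + 4*(-2)*conj(0) + 4*(0)*conj(0)]
      = (1/16)[(20) + (12) + (8) + (0) + (8) + (0) + (0)] = 48/16 = 3
Dimension check: dim(rho) = sum (mult * dim) = 0*1 + 1*1 + 0*1 + 1*1 + 1*2 + 0*2 + 3*2 = 10 = chi_rho(e) = 10.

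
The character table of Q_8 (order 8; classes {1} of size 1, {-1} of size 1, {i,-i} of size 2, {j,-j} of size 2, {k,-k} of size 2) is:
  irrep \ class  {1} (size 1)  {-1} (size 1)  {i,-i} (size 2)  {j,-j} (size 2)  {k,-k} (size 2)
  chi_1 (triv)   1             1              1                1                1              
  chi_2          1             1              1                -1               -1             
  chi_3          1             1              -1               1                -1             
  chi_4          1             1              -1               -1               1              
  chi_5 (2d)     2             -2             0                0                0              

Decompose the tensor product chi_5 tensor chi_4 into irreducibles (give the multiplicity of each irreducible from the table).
chi_5 tensor chi_4 = chi_5 (all other irreducibles have multiplicity 0).

Working: The character of a tensor product is the pointwise product (chi_5 * chi_4)(C) = chi_5(C) * chi_4(C):
  {1}: (2)*(1), {-1}: (-2)*(1), {i,-i}: (0)*(-1), {j,-j}: (0)*(-1), {k,-k}: (0)*(1)
so (chi_5 * chi_4) takes values
  {1} -> 2, {-1} -> -2, {i,-i} -> 0, {j,-j} -> 0, {k,-k} -> 0.
Now take the inner product of this character with each irreducible chi from the table, <chi_5*chi_4, chi> = (1/8) sum_C |C| (chi_5*chi_4)(C) conj(chi(C)):
  <chi_5*chi_4, chi_1> = (1/8)[1*(2)*conj(1) + 1*(-2)*conj(1) + 2*(0)*conj(1) + 2*(0)*conj(1) + 2*(0)*conj(1)]
      = (1/8)[(2) + (-2) + (0) + (0) + (0)] = 0/8 = 0
  <chi_5*chi_4, chi_2> = (1/8)[1*(2)*conj(1) + 1*(-2)*conj(1) + 2*(0)*conj(1) + 2*(0)*conj(-1) + 2*(0)*conj(-1)]
      = (1/8)[(2) + (-2) + (0) + (0) + (0)] = 0/8 = 0
  <chi_5*chi_4, chi_3> = (1/8)[1*(2)*conj(1) + 1*(-2)*conj(1) + 2*(0)*conj(-1) + 2*(0)*conj(1) + 2*(0)*conj(-1)]
      = (1/8)[(2) + (-2) + (0) + (0) + (0)] = 0/8 = 0
  <chi_5*chi_4, chi_4> = (1/8)[1*(2)*conj(1) + 1*(-2)*conj(1) + 2*(0)*conj(-1) + 2*(0)*conj(-1) + 2*(0)*conj(1)]
      = (1/8)[(2) + (-2) + (0) + (0) + (0)] = 0/8 = 0
  <chi_5*chi_4, chi_5> = (1/8)[1*(2)*conj(2) + 1*(-2)*conj(-2) + 2*(0)*conj(0) + 2*(0)*conj(0) + 2*(0)*conj(0)]
      = (1/8)[(4) + (4) + (0) + (0) + (0)] = 8/8 = 1
Hence the multiplicities are chi_5: 1. Dimension check: dim(chi_5)*dim(chi_4) = 2*1 = 2 and sum (mult * dim) = 1*2 = 2.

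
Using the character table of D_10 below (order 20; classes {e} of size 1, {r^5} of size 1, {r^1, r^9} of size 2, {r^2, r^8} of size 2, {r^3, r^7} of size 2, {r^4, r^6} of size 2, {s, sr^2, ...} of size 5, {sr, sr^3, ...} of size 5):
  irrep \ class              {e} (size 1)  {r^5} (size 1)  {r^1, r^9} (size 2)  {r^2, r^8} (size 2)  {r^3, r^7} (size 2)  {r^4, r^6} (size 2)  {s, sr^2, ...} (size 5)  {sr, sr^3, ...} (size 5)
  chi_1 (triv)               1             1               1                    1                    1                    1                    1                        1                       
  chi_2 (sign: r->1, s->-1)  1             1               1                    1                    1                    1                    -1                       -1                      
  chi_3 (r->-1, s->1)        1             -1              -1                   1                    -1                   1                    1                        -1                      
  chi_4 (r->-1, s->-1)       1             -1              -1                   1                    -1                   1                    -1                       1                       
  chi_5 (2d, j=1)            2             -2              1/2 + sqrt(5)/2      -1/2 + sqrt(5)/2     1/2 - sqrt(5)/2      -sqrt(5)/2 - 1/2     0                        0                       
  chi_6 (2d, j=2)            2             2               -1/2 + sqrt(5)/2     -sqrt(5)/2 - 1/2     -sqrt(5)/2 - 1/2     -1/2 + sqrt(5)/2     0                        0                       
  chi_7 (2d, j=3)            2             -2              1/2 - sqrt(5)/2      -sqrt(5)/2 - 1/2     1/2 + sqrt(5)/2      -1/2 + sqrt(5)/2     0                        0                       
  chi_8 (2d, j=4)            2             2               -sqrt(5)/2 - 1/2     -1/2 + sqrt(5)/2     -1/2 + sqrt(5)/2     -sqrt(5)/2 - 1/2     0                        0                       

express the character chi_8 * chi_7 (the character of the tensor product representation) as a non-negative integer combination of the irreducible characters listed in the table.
chi_8 tensor chi_7 = chi_5 + chi_7 (all other irreducibles have multiplicity 0).

Why: The character of a tensor product is the pointwise product (chi_8 * chi_7)(C) = chi_8(C) * chi_7(C):
  {e}: (2)*(2), {r^5}: (2)*(-2), {r^1, r^9}: (-sqrt(5)/2 - 1/2)*(1/2 - sqrt(5)/2), {r^2, r^8}: (-1/2 + sqrt(5)/2)*(-sqrt(5)/2 - 1/2), {r^3, r^7}: (-1/2 + sqrt(5)/2)*(1/2 + sqrt(5)/2), {r^4, r^6}: (-sqrt(5)/2 - 1/2)*(-1/2 + sqrt(5)/2), {s, sr^2, ...}: (0)*(0), {sr, sr^3, ...}: (0)*(0)
so (chi_8 * chi_7) takes values
  {e} -> 4, {r^5} -> -4, {r^1, r^9} -> 1, {r^2, r^8} -> -1, {r^3, r^7} -> 1, {r^4, r^6} -> -1, {s, sr^2, ...} -> 0, {sr, sr^3, ...} -> 0.
Now take the inner product of this character with each irreducible chi from the table, <chi_8*chi_7, chi> = (1/20) sum_C |C| (chi_8*chi_7)(C) conj(chi(C)):
  <chi_8*chi_7, chi_1> = (1/20)[1*(4)*conj(1) + 1*(-4)*conj(1) + 2*(1)*conj(1) + 2*(-1)*conj(1) + 2*(1)*conj(1) + 2*(-1)*conj(1) + 5*(0)*conj(1) + 5*(0)*conj(1)]
      = (1/20)[(4) + (-4) + (2) + (-2) + (2) + (-2) + (0) + (0)] = 0/20 = 0
  <chi_8*chi_7, chi_2> = (1/20)[1*(4)*conj(1) + 1*(-4)*conj(1) + 2*(1)*conj(1) + 2*(-1)*conj(1) + 2*(1)*conj(1) + 2*(-1)*conj(1) + 5*(0)*conj(-1) + 5*(0)*conj(-1)]
      = (1/20)[(4) + (-4) + (2) + (-2) + (2) + (-2) + (0) + (0)] = 0/20 = 0
  <chi_8*chi_7, chi_3> = (1/20)[1*(4)*conj(1) + 1*(-4)*conj(-1) + 2*(1)*conj(-1) + 2*(-1)*conj(1) + 2*(1)*conj(-1) + 2*(-1)*conj(1) + 5*(0)*conj(1) + 5*(0)*conj(-1)]
      = (1/20)[(4) + (4) + (-2) + (-2) + (-2) + (-2) + (0) + (0)] = 0/20 = 0
  <chi_8*chi_7, chi_4> = (1/20)[1*(4)*conj(1) + 1*(-4)*conj(-1) + 2*(1)*conj(-1) + 2*(-1)*conj(1) + 2*(1)*conj(-1) + 2*(-1)*conj(1) + 5*(0)*conj(-1) + 5*(0)*conj(1)]
      = (1/20)[(4) + (4) + (-2) + (-2) + (-2) + (-2) + (0) + (0)] = 0/20 = 0
  <chi_8*chi_7, chi_5> = (1/20)[1*(4)*conj(2) + 1*(-4)*conj(-2) + 2*(1)*conj(1/2 + sqrt(5)/2) + 2*(-1)*conj(-1/2 + sqrt(5)/2) + 2*(1)*conj(1/2 - sqrt(5)/2) + 2*(-1)*conj(-sqrt(5)/2 - 1/2) + 5*(0)*conj(0) + 5*(0)*conj(0)]
      = (1/20)[(8) + (8) + (1 + sqrt(5)) + (1 - sqrt(5)) + (1 - sqrt(5)) + (1 + sqrt(5)) + (0) + (0)] = 20/20 = 1
  <chi_8*chi_7, chi_6> = (1/20)[1*(4)*conj(2) + 1*(-4)*conj(2) + 2*(1)*conj(-1/2 + sqrt(5)/2) + 2*(-1)*conj(-sqrt(5)/2 - 1/2) + 2*(1)*conj(-sqrt(5)/2 - 1/2) + 2*(-1)*conj(-1/2 + sqrt(5)/2) + 5*(0)*conj(0) + 5*(0)*conj(0)]
      = (1/20)[(8) + (-8) + (-1 + sqrt(5)) + (1 + sqrt(5)) + (-sqrt(5) - 1) + (1 - sqrt(5)) + (0) + (0)] = 0/20 = 0
  <chi_8*chi_7, chi_7> = (1/20)[1*(4)*conj(2) + 1*(-4)*conj(-2) + 2*(1)*conj(1/2 - sqrt(5)/2) + 2*(-1)*conj(-sqrt(5)/2 - 1/2) + 2*(1)*conj(1/2 + sqrt(5)/2) + 2*(-1)*conj(-1/2 + sqrt(5)/2) + 5*(0)*conj(0) + 5*(0)*conj(0)]
      = (1/20)[(8) + (8) + (1 - sqrt(5)) + (1 + sqrt(5)) + (1 + sqrt(5)) + (1 - sqrt(5)) + (0) + (0)] = 20/20 = 1
  <chi_8*chi_7, chi_8> = (1/20)[1*(4)*conj(2) + 1*(-4)*conj(2) + 2*(1)*conj(-sqrt(5)/2 - 1/2) + 2*(-1)*conj(-1/2 + sqrt(5)/2) + 2*(1)*conj(-1/2 + sqrt(5)/2) + 2*(-1)*conj(-sqrt(5)/2 - 1/2) + 5*(0)*conj(0) + 5*(0)*conj(0)]
      = (1/20)[(8) + (-8) + (-sqrt(5) - 1) + (1 - sqrt(5)) + (-1 + sqrt(5)) + (1 + sqrt(5)) + (0) + (0)] = 0/20 = 0
Hence the multiplicities are chi_5: 1, chi_7: 1. Dimension check: dim(chi_8)*dim(chi_7) = 2*2 = 4 and sum (mult * dim) = 1*2 + 1*2 = 4.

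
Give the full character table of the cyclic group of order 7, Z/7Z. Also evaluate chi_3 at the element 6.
Character table of Z/7Z (irreps indexed chi_0,...,chi_6 with chi_k(m) = zeta_7^(k*m), zeta_7 = exp(2*pi*i/7)):
  irrep \ class  {0} (size 1)  {1} (size 1)    {2} (size 1)    {3} (size 1)    {4} (size 1)    {5} (size 1)    {6} (size 1)  
  chi_0          1             1               1               1               1               1               1             
  chi_1          1             exp(2*I*pi/7)   exp(4*I*pi/7)   exp(6*I*pi/7)   exp(-6*I*pi/7)  exp(-4*I*pi/7)  exp(-2*I*pi/7)
  chi_2          1             exp(4*I*pi/7)   exp(-6*I*pi/7)  exp(-2*I*pi/7)  exp(2*I*pi/7)   exp(6*I*pi/7)   exp(-4*I*pi/7)
  chi_3          1             exp(6*I*pi/7)   exp(-2*I*pi/7)  exp(4*I*pi/7)   exp(-4*I*pi/7)  exp(2*I*pi/7)   exp(-6*I*pi/7)
  chi_4          1             exp(-6*I*pi/7)  exp(2*I*pi/7)   exp(-4*I*pi/7)  exp(4*I*pi/7)   exp(-2*I*pi/7)  exp(6*I*pi/7) 
  chi_5          1             exp(-4*I*pi/7)  exp(6*I*pi/7)   exp(2*I*pi/7)   exp(-2*I*pi/7)  exp(-6*I*pi/7)  exp(4*I*pi/7) 
  chi_6          1             exp(-2*I*pi/7)  exp(-4*I*pi/7)  exp(-6*I*pi/7)  exp(6*I*pi/7)   exp(4*I*pi/7)   exp(2*I*pi/7) 

Spot check: chi_3(6) = zeta_7^(3*6) = zeta_7^18 = exp(-6*I*pi/7).

Why: Z/7Z is abelian, so all 7 irreducible complex representations are 1-dimensional. They are given by chi_k(m) = zeta_7^(k*m) for k = 0,...,6. Row orthogonality: sum_m chi_k(m) conj(chi_l(m)) = 7 * [k = l].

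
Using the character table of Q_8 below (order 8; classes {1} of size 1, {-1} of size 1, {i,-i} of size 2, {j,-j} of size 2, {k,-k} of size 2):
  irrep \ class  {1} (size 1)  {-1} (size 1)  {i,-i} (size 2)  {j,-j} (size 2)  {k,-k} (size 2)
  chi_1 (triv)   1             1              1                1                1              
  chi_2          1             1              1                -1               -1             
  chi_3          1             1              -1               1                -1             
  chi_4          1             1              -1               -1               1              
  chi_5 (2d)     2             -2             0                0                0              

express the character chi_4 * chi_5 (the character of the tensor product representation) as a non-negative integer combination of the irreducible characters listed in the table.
chi_4 tensor chi_5 = chi_5 (all other irreducibles have multiplicity 0).

Justification: The character of a tensor product is the pointwise product (chi_4 * chi_5)(C) = chi_4(C) * chi_5(C):
  {1}: (1)*(2), {-1}: (1)*(-2), {i,-i}: (-1)*(0), {j,-j}: (-1)*(0), {k,-k}: (1)*(0)
so (chi_4 * chi_5) takes values
  {1} -> 2, {-1} -> -2, {i,-i} -> 0, {j,-j} -> 0, {k,-k} -> 0.
Now take the inner product of this character with each irreducible chi from the table, <chi_4*chi_5, chi> = (1/8) sum_C |C| (chi_4*chi_5)(C) conj(chi(C)):
  <chi_4*chi_5, chi_1> = (1/8)[1*(2)*conj(1) + 1*(-2)*conj(1) + 2*(0)*conj(1) + 2*(0)*conj(1) + 2*(0)*conj(1)]
      = (1/8)[(2) + (-2) + (0) + (0) + (0)] = 0/8 = 0
  <chi_4*chi_5, chi_2> = (1/8)[1*(2)*conj(1) + 1*(-2)*conj(1) + 2*(0)*conj(1) + 2*(0)*conj(-1) + 2*(0)*conj(-1)]
      = (1/8)[(2) + (-2) + (0) + (0) + (0)] = 0/8 = 0
  <chi_4*chi_5, chi_3> = (1/8)[1*(2)*conj(1) + 1*(-2)*conj(1) + 2*(0)*conj(-1) + 2*(0)*conj(1) + 2*(0)*conj(-1)]
      = (1/8)[(2) + (-2) + (0) + (0) + (0)] = 0/8 = 0
  <chi_4*chi_5, chi_4> = (1/8)[1*(2)*conj(1) + 1*(-2)*conj(1) + 2*(0)*conj(-1) + 2*(0)*conj(-1) + 2*(0)*conj(1)]
      = (1/8)[(2) + (-2) + (0) + (0) + (0)] = 0/8 = 0
  <chi_4*chi_5, chi_5> = (1/8)[1*(2)*conj(2) + 1*(-2)*conj(-2) + 2*(0)*conj(0) + 2*(0)*conj(0) + 2*(0)*conj(0)]
      = (1/8)[(4) + (4) + (0) + (0) + (0)] = 8/8 = 1
Hence the multiplicities are chi_5: 1. Dimension check: dim(chi_4)*dim(chi_5) = 1*2 = 2 and sum (mult * dim) = 1*2 = 2.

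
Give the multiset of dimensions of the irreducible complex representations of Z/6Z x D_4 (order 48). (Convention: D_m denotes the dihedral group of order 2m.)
Dimensions: 1, 1, 1, 1, 1, 1, 1, 1, 1, 1, 1, 1, 1, 1, 1, 1, 1, 1, 1, 1, 1, 1, 1, 1, 2, 2, 2, 2, 2, 2

Argument: There are 30 irreducibles (= number of conjugacy classes). Their dimensions d_i satisfy sum d_i^2 = |G| = 48: 1 + 1 + 1 + 1 + 1 + 1 + 1 + 1 + 1 + 1 + 1 + 1 + 1 + 1 + 1 + 1 + 1 + 1 + 1 + 1 + 1 + 1 + 1 + 1 + 4 + 4 + 4 + 4 + 4 + 4 = 48. (For the product with Z/6Z: each of the 6 1-dim characters of Z/6Z tensors with each irrep of D_4, giving 6 copies of each D_4-dimension.)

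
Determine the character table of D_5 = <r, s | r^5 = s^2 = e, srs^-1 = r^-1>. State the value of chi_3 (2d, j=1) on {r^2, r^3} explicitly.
Conjugacy classes: {e} of size 1, {r^1, r^4} of size 2, {r^2, r^3} of size 2, {s, sr, ..., sr^4} of size 5.
Character table:
  irrep \ class              {e} (size 1)  {r^1, r^4} (size 2)  {r^2, r^3} (size 2)  {s, sr, ..., sr^4} (size 5)
  chi_1 (triv)               1             1                    1                    1                          
  chi_2 (sign: r->1, s->-1)  1             1                    1                    -1                         
  chi_3 (2d, j=1)            2             -1/2 + sqrt(5)/2     -sqrt(5)/2 - 1/2     0                          
  chi_4 (2d, j=2)            2             -sqrt(5)/2 - 1/2     -1/2 + sqrt(5)/2     0                          

Spot check: chi_3 (2d, j=1) on {r^2, r^3} = -sqrt(5)/2 - 1/2.

Why: D_5 has order 2*5 = 10 with 4 conjugacy classes, hence 4 irreducibles. Sum of squared dims 1 + 1 + 4 + 4 = 10 = |G|. Linear characters come from the abelianisation; the 2-dimensional irreps have character r^k -> 2*cos(2*pi*j*k/5), reflections -> 0.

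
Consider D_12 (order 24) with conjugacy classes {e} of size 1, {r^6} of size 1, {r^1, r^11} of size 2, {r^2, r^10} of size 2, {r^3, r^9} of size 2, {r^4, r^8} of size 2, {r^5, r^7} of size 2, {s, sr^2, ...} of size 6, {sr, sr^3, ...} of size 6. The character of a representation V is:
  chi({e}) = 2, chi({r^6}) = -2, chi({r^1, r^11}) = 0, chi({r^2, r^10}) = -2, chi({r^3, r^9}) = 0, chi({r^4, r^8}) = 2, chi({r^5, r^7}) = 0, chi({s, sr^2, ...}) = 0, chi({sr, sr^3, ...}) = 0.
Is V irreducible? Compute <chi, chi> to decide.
Irreducible: <chi, chi> = 1.

Argument: <chi, chi> = (1/|G|) sum_C |C| * |chi(C)|^2 = (1/24)[1*|2|^2 + 1*|-2|^2 + 2*|0|^2 + 2*|-2|^2 + 2*|0|^2 + 2*|2|^2 + 2*|0|^2 + 6*|0|^2 + 6*|0|^2]
  = (1/24)[(4) + (4) + (0) + (8) + (0) + (8) + (0) + (0) + (0)] = 24/24 = 1.
A character is irreducible iff <chi, chi> = 1, so this representation is irreducible.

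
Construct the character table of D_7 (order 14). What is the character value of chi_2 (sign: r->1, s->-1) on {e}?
Conjugacy classes: {e} of size 1, {r^1, r^6} of size 2, {r^2, r^5} of size 2, {r^3, r^4} of size 2, {s, sr, ..., sr^6} of size 7.
Character table:
  irrep \ class              {e} (size 1)  {r^1, r^6} (size 2)  {r^2, r^5} (size 2)  {r^3, r^4} (size 2)  {s, sr, ..., sr^6} (size 7)
  chi_1 (triv)               1             1                    1                    1                    1                          
  chi_2 (sign: r->1, s->-1)  1             1                    1                    1                    -1                         
  chi_3 (2d, j=1)            2             2*cos(2*pi/7)        -2*cos(3*pi/7)       -2*cos(pi/7)         0                          
  chi_4 (2d, j=2)            2             -2*cos(3*pi/7)       -2*cos(pi/7)         2*cos(2*pi/7)        0                          
  chi_5 (2d, j=3)            2             -2*cos(pi/7)         2*cos(2*pi/7)        -2*cos(3*pi/7)       0                          

Spot check: chi_2 (sign: r->1, s->-1) on {e} = 1.

Justification: D_7 has order 2*7 = 14 with 5 conjugacy classes, hence 5 irreducibles. Sum of squared dims 1 + 1 + 4 + 4 + 4 = 14 = |G|. Linear characters come from the abelianisation; the 2-dimensional irreps have character r^k -> 2*cos(2*pi*j*k/7), reflections -> 0.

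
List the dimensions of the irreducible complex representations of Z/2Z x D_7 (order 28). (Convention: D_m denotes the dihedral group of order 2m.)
Dimensions: 1, 1, 1, 1, 2, 2, 2, 2, 2, 2

Reasoning: There are 10 irreducibles (= number of conjugacy classes). Their dimensions d_i satisfy sum d_i^2 = |G| = 28: 1 + 1 + 1 + 1 + 4 + 4 + 4 + 4 + 4 + 4 = 28. (For the product with Z/2Z: each of the 2 1-dim characters of Z/2Z tensors with each irrep of D_7, giving 2 copies of each D_7-dimension.)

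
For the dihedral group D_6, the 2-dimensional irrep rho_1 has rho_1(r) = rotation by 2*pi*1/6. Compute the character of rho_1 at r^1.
chi_{rho_1}(r^1) = 2*cos(2*pi*1*1/6) = 1

Argument: rho_1(r^1) is rotation by angle 2*pi*1*1/6, whose trace is 2*cos(2*pi*1*1/6) = 1.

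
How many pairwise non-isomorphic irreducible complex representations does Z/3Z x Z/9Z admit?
27

Derivation: The number of irreducible complex representations of a finite group equals its number of conjugacy classes. Z/3Z x Z/9Z is abelian of order 27, so every element is its own conjugacy class: 27 classes, so Z/3Z x Z/9Z (order 27) has exactly 27 irreducible complex representations.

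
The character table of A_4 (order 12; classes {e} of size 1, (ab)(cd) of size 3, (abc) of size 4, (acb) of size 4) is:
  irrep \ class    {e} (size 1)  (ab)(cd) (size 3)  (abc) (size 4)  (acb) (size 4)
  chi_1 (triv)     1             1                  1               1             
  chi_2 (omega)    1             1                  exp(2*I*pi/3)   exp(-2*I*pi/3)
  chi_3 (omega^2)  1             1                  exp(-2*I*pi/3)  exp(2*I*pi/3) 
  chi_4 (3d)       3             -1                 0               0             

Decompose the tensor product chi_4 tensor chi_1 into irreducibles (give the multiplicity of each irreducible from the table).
chi_4 tensor chi_1 = chi_4 (all other irreducibles have multiplicity 0).

Details: The character of a tensor product is the pointwise product (chi_4 * chi_1)(C) = chi_4(C) * chi_1(C):
  {e}: (3)*(1), (ab)(cd): (-1)*(1), (abc): (0)*(1), (acb): (0)*(1)
so (chi_4 * chi_1) takes values
  {e} -> 3, (ab)(cd) -> -1, (abc) -> 0, (acb) -> 0.
Now take the inner product of this character with each irreducible chi from the table, <chi_4*chi_1, chi> = (1/12) sum_C |C| (chi_4*chi_1)(C) conj(chi(C)):
  <chi_4*chi_1, chi_1> = (1/12)[1*(3)*conj(1) + 3*(-1)*conj(1) + 4*(0)*conj(1) + 4*(0)*conj(1)]
      = (1/12)[(3) + (-3) + (0) + (0)] = 0/12 = 0
  <chi_4*chi_1, chi_2> = (1/12)[1*(3)*conj(1) + 3*(-1)*conj(1) + 4*(0)*conj(exp(2*I*pi/3)) + 4*(0)*conj(exp(-2*I*pi/3))]
      = (1/12)[(3) + (-3) + (0) + (0)] = 0/12 = 0
  <chi_4*chi_1, chi_3> = (1/12)[1*(3)*conj(1) + 3*(-1)*conj(1) + 4*(0)*conj(exp(-2*I*pi/3)) + 4*(0)*conj(exp(2*I*pi/3))]
      = (1/12)[(3) + (-3) + (0) + (0)] = 0/12 = 0
  <chi_4*chi_1, chi_4> = (1/12)[1*(3)*conj(3) + 3*(-1)*conj(-1) + 4*(0)*conj(0) + 4*(0)*conj(0)]
      = (1/12)[(9) + (3) + (0) + (0)] = 12/12 = 1
(Exp terms are combined using exp(i*s)*conj(exp(i*t)) = exp(i*(s-t)), and sums of them are collapsed using the identity that for every m > 1 the m distinct m-th roots of unity sum to 0, e.g. 1 + exp(2*I*pi/3) + exp(-2*I*pi/3) = 0.)
Hence the multiplicities are chi_4: 1. Dimension check: dim(chi_4)*dim(chi_1) = 3*1 = 3 and sum (mult * dim) = 1*3 = 3.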